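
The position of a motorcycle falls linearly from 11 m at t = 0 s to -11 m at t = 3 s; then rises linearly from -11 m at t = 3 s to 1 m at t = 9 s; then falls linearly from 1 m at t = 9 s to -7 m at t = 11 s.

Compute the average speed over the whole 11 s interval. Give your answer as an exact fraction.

Average speed = (total path length)/(elapsed time); on a piecewise-linear x-t graph the path length is Σ|Δx|.
0–3 s: |Δx| = |-11 − 11| = 22 m
3–9 s: |Δx| = |1 − -11| = 12 m
9–11 s: |Δx| = |-7 − 1| = 8 m
Total path = 42 m; average speed = 42/11 = 42/11 m/s.

42/11 m/s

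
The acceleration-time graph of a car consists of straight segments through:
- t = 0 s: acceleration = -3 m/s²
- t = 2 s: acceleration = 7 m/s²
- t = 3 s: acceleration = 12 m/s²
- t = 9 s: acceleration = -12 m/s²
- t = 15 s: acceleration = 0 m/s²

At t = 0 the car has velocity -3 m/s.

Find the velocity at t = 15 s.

Δv equals the area under the a-t graph; then v = v₀ + Δv.
0–2 s: ½(-3 + 7)(2) = 4 m/s
2–3 s: ½(7 + 12)(1) = 9.5 m/s
3–9 s: ½(12 + -12)(6) = 0 m/s
9–15 s: ½(-12 + 0)(6) = -36 m/s
Δv = -22.5 m/s, so v(15) = -3 + (-22.5) = -25.5 m/s.

-25.5 m/s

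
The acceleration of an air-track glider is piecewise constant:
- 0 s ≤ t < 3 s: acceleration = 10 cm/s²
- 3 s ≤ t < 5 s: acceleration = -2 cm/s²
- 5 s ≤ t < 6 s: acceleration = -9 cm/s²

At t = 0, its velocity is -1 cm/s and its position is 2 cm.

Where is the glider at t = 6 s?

118.5 cm

On each constant-a segment, Δv = aΔt and Δx = v₀Δt + ½aΔt²; chain segment to segment.
0–3 s: v starts -1 cm/s; Δx = -1·3 + ½·10·3² = 42 cm; v ends 29 cm/s.
3–5 s: v starts 29 cm/s; Δx = 29·2 + ½·-2·2² = 54 cm; v ends 25 cm/s.
5–6 s: v starts 25 cm/s; Δx = 25·1 + ½·-9·1² = 20.5 cm; v ends 16 cm/s.
x(6) = 2 + Σ Δx = 118.5 cm.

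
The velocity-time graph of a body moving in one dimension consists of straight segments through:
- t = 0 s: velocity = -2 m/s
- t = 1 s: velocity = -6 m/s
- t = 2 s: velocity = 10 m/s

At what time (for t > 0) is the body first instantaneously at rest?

v changes sign on 1–2 s (from -6 to 10); the graph is linear there, so v = 0 at t = 1 + (6)·(2 − 1)/(10 − -6) = 1.375 s.

t = 1.375 s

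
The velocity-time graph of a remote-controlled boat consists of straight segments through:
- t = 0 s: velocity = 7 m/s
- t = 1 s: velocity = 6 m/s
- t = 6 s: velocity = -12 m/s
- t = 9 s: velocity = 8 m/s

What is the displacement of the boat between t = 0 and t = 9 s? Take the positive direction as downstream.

Net displacement equals the area under the velocity-time graph (areas below the axis count negative).
0–1 s: ½(7 + 6)(1) = 6.5 m
1–6 s: ½(6 + -12)(5) = -15 m
6–9 s: ½(-12 + 8)(3) = -6 m
Net displacement = -14.5 m

-14.5 m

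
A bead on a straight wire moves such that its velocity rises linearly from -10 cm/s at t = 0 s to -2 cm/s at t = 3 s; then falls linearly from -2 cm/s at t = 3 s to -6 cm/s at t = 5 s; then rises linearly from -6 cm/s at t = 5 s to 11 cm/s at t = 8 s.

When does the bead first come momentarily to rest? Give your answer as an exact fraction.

v changes sign on 5–8 s (from -6 to 11); the graph is linear there, so v = 0 at t = 5 + (6)·(8 − 5)/(11 − -6) = 103/17 s.

t = 103/17 s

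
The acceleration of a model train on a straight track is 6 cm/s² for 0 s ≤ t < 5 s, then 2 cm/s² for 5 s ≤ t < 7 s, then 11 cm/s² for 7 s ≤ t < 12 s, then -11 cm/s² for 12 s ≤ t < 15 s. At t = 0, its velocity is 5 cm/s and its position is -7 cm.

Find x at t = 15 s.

On each constant-a segment, Δv = aΔt and Δx = v₀Δt + ½aΔt²; chain segment to segment.
0–5 s: v starts 5 cm/s; Δx = 5·5 + ½·6·5² = 100 cm; v ends 35 cm/s.
5–7 s: v starts 35 cm/s; Δx = 35·2 + ½·2·2² = 74 cm; v ends 39 cm/s.
7–12 s: v starts 39 cm/s; Δx = 39·5 + ½·11·5² = 332.5 cm; v ends 94 cm/s.
12–15 s: v starts 94 cm/s; Δx = 94·3 + ½·-11·3² = 232.5 cm; v ends 61 cm/s.
x(15) = -7 + Σ Δx = 732 cm.

732 cm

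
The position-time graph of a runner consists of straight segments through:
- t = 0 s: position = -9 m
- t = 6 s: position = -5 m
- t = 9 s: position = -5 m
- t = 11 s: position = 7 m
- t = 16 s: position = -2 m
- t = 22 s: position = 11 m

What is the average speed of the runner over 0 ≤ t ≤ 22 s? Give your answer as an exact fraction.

Average speed = (total path length)/(elapsed time); on a piecewise-linear x-t graph the path length is Σ|Δx|.
0–6 s: |Δx| = |-5 − -9| = 4 m
6–9 s: |Δx| = |-5 − -5| = 0 m
9–11 s: |Δx| = |7 − -5| = 12 m
11–16 s: |Δx| = |-2 − 7| = 9 m
16–22 s: |Δx| = |11 − -2| = 13 m
Total path = 38 m; average speed = 38/22 = 19/11 m/s.

19/11 m/s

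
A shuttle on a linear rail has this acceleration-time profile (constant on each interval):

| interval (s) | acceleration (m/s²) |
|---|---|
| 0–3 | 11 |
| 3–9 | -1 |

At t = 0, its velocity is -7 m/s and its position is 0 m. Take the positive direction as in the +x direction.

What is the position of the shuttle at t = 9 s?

166.5 m

On each constant-a segment, Δv = aΔt and Δx = v₀Δt + ½aΔt²; chain segment to segment.
0–3 s: v starts -7 m/s; Δx = -7·3 + ½·11·3² = 28.5 m; v ends 26 m/s.
3–9 s: v starts 26 m/s; Δx = 26·6 + ½·-1·6² = 138 m; v ends 20 m/s.
x(9) = 0 + Σ Δx = 166.5 m.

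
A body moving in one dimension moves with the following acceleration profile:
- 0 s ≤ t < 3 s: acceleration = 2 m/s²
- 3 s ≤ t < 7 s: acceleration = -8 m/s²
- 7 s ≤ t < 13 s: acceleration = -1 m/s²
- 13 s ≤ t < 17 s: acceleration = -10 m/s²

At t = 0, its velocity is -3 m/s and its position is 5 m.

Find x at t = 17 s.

On each constant-a segment, Δv = aΔt and Δx = v₀Δt + ½aΔt²; chain segment to segment.
0–3 s: v starts -3 m/s; Δx = -3·3 + ½·2·3² = 0 m; v ends 3 m/s.
3–7 s: v starts 3 m/s; Δx = 3·4 + ½·-8·4² = -52 m; v ends -29 m/s.
7–13 s: v starts -29 m/s; Δx = -29·6 + ½·-1·6² = -192 m; v ends -35 m/s.
13–17 s: v starts -35 m/s; Δx = -35·4 + ½·-10·4² = -220 m; v ends -75 m/s.
x(17) = 5 + Σ Δx = -459 m.

-459 m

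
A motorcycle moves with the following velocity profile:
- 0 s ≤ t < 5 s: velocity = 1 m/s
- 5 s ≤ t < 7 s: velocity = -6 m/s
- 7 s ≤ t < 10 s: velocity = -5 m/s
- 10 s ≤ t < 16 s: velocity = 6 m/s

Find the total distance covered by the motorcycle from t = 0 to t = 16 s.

Total distance travelled is ∫|v| dt — sum the magnitudes of each area piece.
0–5 s: |1| × 5 = 5 m
5–7 s: |-6| × 2 = 12 m
7–10 s: |-5| × 3 = 15 m
10–16 s: |6| × 6 = 36 m
Total distance = 68 m

68 m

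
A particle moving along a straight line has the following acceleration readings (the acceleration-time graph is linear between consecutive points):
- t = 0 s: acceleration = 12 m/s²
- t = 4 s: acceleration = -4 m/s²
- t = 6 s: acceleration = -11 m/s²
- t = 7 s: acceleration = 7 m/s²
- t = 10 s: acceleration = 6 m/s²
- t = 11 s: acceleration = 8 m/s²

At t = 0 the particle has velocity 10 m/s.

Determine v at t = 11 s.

Δv equals the area under the a-t graph; then v = v₀ + Δv.
0–4 s: ½(12 + -4)(4) = 16 m/s
4–6 s: ½(-4 + -11)(2) = -15 m/s
6–7 s: ½(-11 + 7)(1) = -2 m/s
7–10 s: ½(7 + 6)(3) = 19.5 m/s
10–11 s: ½(6 + 8)(1) = 7 m/s
Δv = 25.5 m/s, so v(11) = 10 + (25.5) = 35.5 m/s.

35.5 m/s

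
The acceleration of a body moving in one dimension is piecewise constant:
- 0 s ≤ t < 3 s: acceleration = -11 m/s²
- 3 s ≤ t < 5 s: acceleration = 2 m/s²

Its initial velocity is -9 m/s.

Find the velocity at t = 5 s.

Δv equals the area under the a-t graph; then v = v₀ + Δv.
0–3 s: -11 × 3 = -33 m/s
3–5 s: 2 × 2 = 4 m/s
Δv = -29 m/s, so v(5) = -9 + (-29) = -38 m/s.

-38 m/s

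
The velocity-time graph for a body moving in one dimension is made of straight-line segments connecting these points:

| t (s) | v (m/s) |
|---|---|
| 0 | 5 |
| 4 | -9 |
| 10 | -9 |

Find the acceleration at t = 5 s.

Acceleration is the slope of the v-t graph on 4–10 s: (-9 − -9)/(10 − 4) = 0 m/s².

0 m/s²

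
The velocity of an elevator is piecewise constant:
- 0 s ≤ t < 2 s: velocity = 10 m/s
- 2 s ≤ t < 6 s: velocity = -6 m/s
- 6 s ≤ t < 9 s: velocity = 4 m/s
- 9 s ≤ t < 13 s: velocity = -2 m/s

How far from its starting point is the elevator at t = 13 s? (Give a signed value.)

0 m

Net displacement equals the area under the velocity-time graph (areas below the axis count negative).
0–2 s: 10 × 2 = 20 m
2–6 s: -6 × 4 = -24 m
6–9 s: 4 × 3 = 12 m
9–13 s: -2 × 4 = -8 m
Net displacement = 0 m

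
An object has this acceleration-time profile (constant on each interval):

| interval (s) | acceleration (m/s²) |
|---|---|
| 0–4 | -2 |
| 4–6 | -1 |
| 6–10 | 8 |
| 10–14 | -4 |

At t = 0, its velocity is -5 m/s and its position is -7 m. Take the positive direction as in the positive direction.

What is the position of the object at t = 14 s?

On each constant-a segment, Δv = aΔt and Δx = v₀Δt + ½aΔt²; chain segment to segment.
0–4 s: v starts -5 m/s; Δx = -5·4 + ½·-2·4² = -36 m; v ends -13 m/s.
4–6 s: v starts -13 m/s; Δx = -13·2 + ½·-1·2² = -28 m; v ends -15 m/s.
6–10 s: v starts -15 m/s; Δx = -15·4 + ½·8·4² = 4 m; v ends 17 m/s.
10–14 s: v starts 17 m/s; Δx = 17·4 + ½·-4·4² = 36 m; v ends 1 m/s.
x(14) = -7 + Σ Δx = -31 m.

-31 m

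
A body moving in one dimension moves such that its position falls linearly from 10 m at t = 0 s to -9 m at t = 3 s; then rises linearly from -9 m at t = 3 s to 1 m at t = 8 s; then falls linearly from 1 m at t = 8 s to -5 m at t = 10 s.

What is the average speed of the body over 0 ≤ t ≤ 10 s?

3.5 m/s

Average speed = (total path length)/(elapsed time); on a piecewise-linear x-t graph the path length is Σ|Δx|.
0–3 s: |Δx| = |-9 − 10| = 19 m
3–8 s: |Δx| = |1 − -9| = 10 m
8–10 s: |Δx| = |-5 − 1| = 6 m
Total path = 35 m; average speed = 35/10 = 3.5 m/s.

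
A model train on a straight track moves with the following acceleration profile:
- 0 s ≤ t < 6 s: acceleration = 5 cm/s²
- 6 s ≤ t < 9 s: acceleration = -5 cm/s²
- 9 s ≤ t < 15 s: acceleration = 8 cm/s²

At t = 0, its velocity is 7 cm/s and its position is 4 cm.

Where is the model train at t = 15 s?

On each constant-a segment, Δv = aΔt and Δx = v₀Δt + ½aΔt²; chain segment to segment.
0–6 s: v starts 7 cm/s; Δx = 7·6 + ½·5·6² = 132 cm; v ends 37 cm/s.
6–9 s: v starts 37 cm/s; Δx = 37·3 + ½·-5·3² = 88.5 cm; v ends 22 cm/s.
9–15 s: v starts 22 cm/s; Δx = 22·6 + ½·8·6² = 276 cm; v ends 70 cm/s.
x(15) = 4 + Σ Δx = 500.5 cm.

500.5 cm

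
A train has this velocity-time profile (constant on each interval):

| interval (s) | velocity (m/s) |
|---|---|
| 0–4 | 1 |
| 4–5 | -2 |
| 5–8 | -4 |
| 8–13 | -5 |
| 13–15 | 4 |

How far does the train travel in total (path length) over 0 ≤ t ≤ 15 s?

51 m

Total distance travelled is ∫|v| dt — sum the magnitudes of each area piece.
0–4 s: |1| × 4 = 4 m
4–5 s: |-2| × 1 = 2 m
5–8 s: |-4| × 3 = 12 m
8–13 s: |-5| × 5 = 25 m
13–15 s: |4| × 2 = 8 m
Total distance = 51 m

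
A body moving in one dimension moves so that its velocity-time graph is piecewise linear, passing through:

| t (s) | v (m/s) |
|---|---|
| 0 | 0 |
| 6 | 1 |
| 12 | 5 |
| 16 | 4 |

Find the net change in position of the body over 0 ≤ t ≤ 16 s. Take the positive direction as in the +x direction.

Net displacement equals the area under the velocity-time graph (areas below the axis count negative).
0–6 s: ½(0 + 1)(6) = 3 m
6–12 s: ½(1 + 5)(6) = 18 m
12–16 s: ½(5 + 4)(4) = 18 m
Net displacement = 39 m

39 m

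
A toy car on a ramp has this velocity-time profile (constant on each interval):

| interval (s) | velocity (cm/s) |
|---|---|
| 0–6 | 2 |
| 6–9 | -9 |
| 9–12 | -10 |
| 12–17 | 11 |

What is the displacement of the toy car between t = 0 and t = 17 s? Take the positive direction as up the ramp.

Net displacement equals the area under the velocity-time graph (areas below the axis count negative).
0–6 s: 2 × 6 = 12 cm
6–9 s: -9 × 3 = -27 cm
9–12 s: -10 × 3 = -30 cm
12–17 s: 11 × 5 = 55 cm
Net displacement = 10 cm

10 cm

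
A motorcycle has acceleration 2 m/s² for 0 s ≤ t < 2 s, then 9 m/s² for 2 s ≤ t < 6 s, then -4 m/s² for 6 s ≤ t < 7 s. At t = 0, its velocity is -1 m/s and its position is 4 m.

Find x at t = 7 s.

127 m

On each constant-a segment, Δv = aΔt and Δx = v₀Δt + ½aΔt²; chain segment to segment.
0–2 s: v starts -1 m/s; Δx = -1·2 + ½·2·2² = 2 m; v ends 3 m/s.
2–6 s: v starts 3 m/s; Δx = 3·4 + ½·9·4² = 84 m; v ends 39 m/s.
6–7 s: v starts 39 m/s; Δx = 39·1 + ½·-4·1² = 37 m; v ends 35 m/s.
x(7) = 4 + Σ Δx = 127 m.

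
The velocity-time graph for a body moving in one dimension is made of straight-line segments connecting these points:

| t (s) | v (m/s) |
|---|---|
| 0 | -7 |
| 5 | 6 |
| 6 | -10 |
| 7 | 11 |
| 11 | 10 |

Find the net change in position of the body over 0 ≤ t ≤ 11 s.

38 m

Net displacement equals the area under the velocity-time graph (areas below the axis count negative).
0–5 s: ½(-7 + 6)(5) = -2.5 m
5–6 s: ½(6 + -10)(1) = -2 m
6–7 s: ½(-10 + 11)(1) = 0.5 m
7–11 s: ½(11 + 10)(4) = 42 m
Net displacement = 38 m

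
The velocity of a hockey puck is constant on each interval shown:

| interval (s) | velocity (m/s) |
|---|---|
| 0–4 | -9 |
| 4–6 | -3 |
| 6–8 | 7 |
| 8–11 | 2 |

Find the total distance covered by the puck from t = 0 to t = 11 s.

Distance (not displacement) is the total path length: add the absolute areas under v-t.
0–4 s: |-9| × 4 = 36 m
4–6 s: |-3| × 2 = 6 m
6–8 s: |7| × 2 = 14 m
8–11 s: |2| × 3 = 6 m
Total distance = 62 m

62 m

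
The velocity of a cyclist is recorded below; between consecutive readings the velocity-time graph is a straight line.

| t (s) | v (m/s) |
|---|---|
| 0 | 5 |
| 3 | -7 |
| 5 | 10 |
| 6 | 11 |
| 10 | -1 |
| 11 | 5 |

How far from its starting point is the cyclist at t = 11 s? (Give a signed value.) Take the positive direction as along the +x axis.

Net displacement equals the area under the velocity-time graph (areas below the axis count negative).
0–3 s: ½(5 + -7)(3) = -3 m
3–5 s: ½(-7 + 10)(2) = 3 m
5–6 s: ½(10 + 11)(1) = 10.5 m
6–10 s: ½(11 + -1)(4) = 20 m
10–11 s: ½(-1 + 5)(1) = 2 m
Net displacement = 32.5 m

32.5 m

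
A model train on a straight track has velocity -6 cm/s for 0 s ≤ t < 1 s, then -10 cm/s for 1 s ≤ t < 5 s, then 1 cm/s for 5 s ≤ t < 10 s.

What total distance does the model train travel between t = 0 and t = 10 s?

Distance (not displacement) is the total path length: add the absolute areas under v-t.
0–1 s: |-6| × 1 = 6 cm
1–5 s: |-10| × 4 = 40 cm
5–10 s: |1| × 5 = 5 cm
Total distance = 51 cm

51 cm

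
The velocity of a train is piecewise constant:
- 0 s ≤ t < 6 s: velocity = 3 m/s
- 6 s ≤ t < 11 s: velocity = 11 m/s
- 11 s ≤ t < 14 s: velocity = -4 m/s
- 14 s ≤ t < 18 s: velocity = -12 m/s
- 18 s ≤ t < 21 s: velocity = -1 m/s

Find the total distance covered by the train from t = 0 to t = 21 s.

Total distance travelled is ∫|v| dt — sum the magnitudes of each area piece.
0–6 s: |3| × 6 = 18 m
6–11 s: |11| × 5 = 55 m
11–14 s: |-4| × 3 = 12 m
14–18 s: |-12| × 4 = 48 m
18–21 s: |-1| × 3 = 3 m
Total distance = 136 m

136 m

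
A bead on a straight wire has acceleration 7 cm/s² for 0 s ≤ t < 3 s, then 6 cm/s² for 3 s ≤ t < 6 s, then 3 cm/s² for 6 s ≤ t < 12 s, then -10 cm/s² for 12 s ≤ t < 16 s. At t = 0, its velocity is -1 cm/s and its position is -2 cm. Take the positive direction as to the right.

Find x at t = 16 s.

539.5 cm

On each constant-a segment, Δv = aΔt and Δx = v₀Δt + ½aΔt²; chain segment to segment.
0–3 s: v starts -1 cm/s; Δx = -1·3 + ½·7·3² = 28.5 cm; v ends 20 cm/s.
3–6 s: v starts 20 cm/s; Δx = 20·3 + ½·6·3² = 87 cm; v ends 38 cm/s.
6–12 s: v starts 38 cm/s; Δx = 38·6 + ½·3·6² = 282 cm; v ends 56 cm/s.
12–16 s: v starts 56 cm/s; Δx = 56·4 + ½·-10·4² = 144 cm; v ends 16 cm/s.
x(16) = -2 + Σ Δx = 539.5 cm.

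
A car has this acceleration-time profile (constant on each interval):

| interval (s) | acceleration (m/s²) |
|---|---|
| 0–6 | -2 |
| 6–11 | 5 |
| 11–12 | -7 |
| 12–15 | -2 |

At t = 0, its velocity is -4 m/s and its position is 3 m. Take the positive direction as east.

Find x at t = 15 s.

On each constant-a segment, Δv = aΔt and Δx = v₀Δt + ½aΔt²; chain segment to segment.
0–6 s: v starts -4 m/s; Δx = -4·6 + ½·-2·6² = -60 m; v ends -16 m/s.
6–11 s: v starts -16 m/s; Δx = -16·5 + ½·5·5² = -17.5 m; v ends 9 m/s.
11–12 s: v starts 9 m/s; Δx = 9·1 + ½·-7·1² = 5.5 m; v ends 2 m/s.
12–15 s: v starts 2 m/s; Δx = 2·3 + ½·-2·3² = -3 m; v ends -4 m/s.
x(15) = 3 + Σ Δx = -72 m.

-72 m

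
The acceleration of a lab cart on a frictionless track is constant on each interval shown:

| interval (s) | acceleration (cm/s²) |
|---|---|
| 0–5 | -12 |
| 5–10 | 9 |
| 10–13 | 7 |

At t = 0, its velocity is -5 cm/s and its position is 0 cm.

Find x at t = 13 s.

On each constant-a segment, Δv = aΔt and Δx = v₀Δt + ½aΔt²; chain segment to segment.
0–5 s: v starts -5 cm/s; Δx = -5·5 + ½·-12·5² = -175 cm; v ends -65 cm/s.
5–10 s: v starts -65 cm/s; Δx = -65·5 + ½·9·5² = -212.5 cm; v ends -20 cm/s.
10–13 s: v starts -20 cm/s; Δx = -20·3 + ½·7·3² = -28.5 cm; v ends 1 cm/s.
x(13) = 0 + Σ Δx = -416 cm.

-416 cm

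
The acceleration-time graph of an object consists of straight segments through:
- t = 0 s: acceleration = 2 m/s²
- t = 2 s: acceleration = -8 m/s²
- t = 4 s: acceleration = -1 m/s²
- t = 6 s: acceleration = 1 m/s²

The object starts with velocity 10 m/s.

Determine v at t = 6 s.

-5 m/s

Δv equals the area under the a-t graph; then v = v₀ + Δv.
0–2 s: ½(2 + -8)(2) = -6 m/s
2–4 s: ½(-8 + -1)(2) = -9 m/s
4–6 s: ½(-1 + 1)(2) = 0 m/s
Δv = -15 m/s, so v(6) = 10 + (-15) = -5 m/s.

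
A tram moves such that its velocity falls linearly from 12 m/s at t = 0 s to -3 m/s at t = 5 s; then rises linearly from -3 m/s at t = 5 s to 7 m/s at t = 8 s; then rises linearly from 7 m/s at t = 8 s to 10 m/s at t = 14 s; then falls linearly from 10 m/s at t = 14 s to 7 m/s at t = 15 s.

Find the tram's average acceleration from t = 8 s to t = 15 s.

Average acceleration = Δv/Δt = (7 − 7)/(15 − 8) = 0 m/s².

0 m/s²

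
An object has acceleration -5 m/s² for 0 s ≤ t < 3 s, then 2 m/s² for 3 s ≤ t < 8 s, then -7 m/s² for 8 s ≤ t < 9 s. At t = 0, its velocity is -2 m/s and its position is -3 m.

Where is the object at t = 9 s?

On each constant-a segment, Δv = aΔt and Δx = v₀Δt + ½aΔt²; chain segment to segment.
0–3 s: v starts -2 m/s; Δx = -2·3 + ½·-5·3² = -28.5 m; v ends -17 m/s.
3–8 s: v starts -17 m/s; Δx = -17·5 + ½·2·5² = -60 m; v ends -7 m/s.
8–9 s: v starts -7 m/s; Δx = -7·1 + ½·-7·1² = -10.5 m; v ends -14 m/s.
x(9) = -3 + Σ Δx = -102 m.

-102 m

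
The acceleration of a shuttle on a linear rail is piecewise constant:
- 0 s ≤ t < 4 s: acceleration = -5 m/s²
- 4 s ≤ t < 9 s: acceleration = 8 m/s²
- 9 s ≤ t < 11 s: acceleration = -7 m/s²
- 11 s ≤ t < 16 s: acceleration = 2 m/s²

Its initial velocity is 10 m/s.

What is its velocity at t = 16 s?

26 m/s

Δv equals the area under the a-t graph; then v = v₀ + Δv.
0–4 s: -5 × 4 = -20 m/s
4–9 s: 8 × 5 = 40 m/s
9–11 s: -7 × 2 = -14 m/s
11–16 s: 2 × 5 = 10 m/s
Δv = 16 m/s, so v(16) = 10 + (16) = 26 m/s.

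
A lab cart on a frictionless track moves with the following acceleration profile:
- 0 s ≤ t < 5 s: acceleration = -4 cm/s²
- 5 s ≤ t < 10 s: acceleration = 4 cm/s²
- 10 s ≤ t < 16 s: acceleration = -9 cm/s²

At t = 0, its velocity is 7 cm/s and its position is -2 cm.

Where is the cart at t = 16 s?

On each constant-a segment, Δv = aΔt and Δx = v₀Δt + ½aΔt²; chain segment to segment.
0–5 s: v starts 7 cm/s; Δx = 7·5 + ½·-4·5² = -15 cm; v ends -13 cm/s.
5–10 s: v starts -13 cm/s; Δx = -13·5 + ½·4·5² = -15 cm; v ends 7 cm/s.
10–16 s: v starts 7 cm/s; Δx = 7·6 + ½·-9·6² = -120 cm; v ends -47 cm/s.
x(16) = -2 + Σ Δx = -152 cm.

-152 cm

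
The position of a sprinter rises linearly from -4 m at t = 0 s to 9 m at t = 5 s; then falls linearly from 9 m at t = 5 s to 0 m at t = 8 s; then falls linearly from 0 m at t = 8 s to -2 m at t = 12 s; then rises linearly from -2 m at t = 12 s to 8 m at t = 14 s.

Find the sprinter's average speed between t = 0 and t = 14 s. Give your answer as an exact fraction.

17/7 m/s

Average speed = (total path length)/(elapsed time); on a piecewise-linear x-t graph the path length is Σ|Δx|.
0–5 s: |Δx| = |9 − -4| = 13 m
5–8 s: |Δx| = |0 − 9| = 9 m
8–12 s: |Δx| = |-2 − 0| = 2 m
12–14 s: |Δx| = |8 − -2| = 10 m
Total path = 34 m; average speed = 34/14 = 17/7 m/s.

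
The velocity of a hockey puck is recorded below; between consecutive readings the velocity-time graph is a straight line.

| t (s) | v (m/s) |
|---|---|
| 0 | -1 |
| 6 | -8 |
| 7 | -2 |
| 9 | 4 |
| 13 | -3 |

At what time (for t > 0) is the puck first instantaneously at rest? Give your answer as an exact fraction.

v changes sign on 7–9 s (from -2 to 4); the graph is linear there, so v = 0 at t = 7 + (2)·(9 − 7)/(4 − -2) = 23/3 s.

t = 23/3 s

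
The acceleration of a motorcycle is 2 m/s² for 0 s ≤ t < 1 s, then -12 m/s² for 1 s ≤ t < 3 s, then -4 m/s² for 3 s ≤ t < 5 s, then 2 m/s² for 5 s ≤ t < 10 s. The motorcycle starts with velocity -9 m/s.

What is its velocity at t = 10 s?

-29 m/s

Δv equals the area under the a-t graph; then v = v₀ + Δv.
0–1 s: 2 × 1 = 2 m/s
1–3 s: -12 × 2 = -24 m/s
3–5 s: -4 × 2 = -8 m/s
5–10 s: 2 × 5 = 10 m/s
Δv = -20 m/s, so v(10) = -9 + (-20) = -29 m/s.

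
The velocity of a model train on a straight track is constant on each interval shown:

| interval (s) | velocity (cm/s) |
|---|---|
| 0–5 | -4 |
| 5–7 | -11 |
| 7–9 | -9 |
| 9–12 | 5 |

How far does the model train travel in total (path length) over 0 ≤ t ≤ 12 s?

Distance (not displacement) is the total path length: add the absolute areas under v-t.
0–5 s: |-4| × 5 = 20 cm
5–7 s: |-11| × 2 = 22 cm
7–9 s: |-9| × 2 = 18 cm
9–12 s: |5| × 3 = 15 cm
Total distance = 75 cm

75 cm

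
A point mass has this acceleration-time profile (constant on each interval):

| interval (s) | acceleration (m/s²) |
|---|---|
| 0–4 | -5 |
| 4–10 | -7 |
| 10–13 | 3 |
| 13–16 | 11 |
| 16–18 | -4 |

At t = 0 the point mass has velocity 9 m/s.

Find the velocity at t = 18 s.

Δv equals the area under the a-t graph; then v = v₀ + Δv.
0–4 s: -5 × 4 = -20 m/s
4–10 s: -7 × 6 = -42 m/s
10–13 s: 3 × 3 = 9 m/s
13–16 s: 11 × 3 = 33 m/s
16–18 s: -4 × 2 = -8 m/s
Δv = -28 m/s, so v(18) = 9 + (-28) = -19 m/s.

-19 m/s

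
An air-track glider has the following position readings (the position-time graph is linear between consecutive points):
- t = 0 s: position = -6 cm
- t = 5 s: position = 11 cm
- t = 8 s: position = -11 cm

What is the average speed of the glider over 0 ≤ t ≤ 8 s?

4.875 cm/s

Average speed = (total path length)/(elapsed time); on a piecewise-linear x-t graph the path length is Σ|Δx|.
0–5 s: |Δx| = |11 − -6| = 17 cm
5–8 s: |Δx| = |-11 − 11| = 22 cm
Total path = 39 cm; average speed = 39/8 = 4.875 cm/s.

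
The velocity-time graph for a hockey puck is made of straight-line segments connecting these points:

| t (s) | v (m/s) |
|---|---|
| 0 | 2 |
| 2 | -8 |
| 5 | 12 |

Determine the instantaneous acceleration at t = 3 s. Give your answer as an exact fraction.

Acceleration is the slope of the v-t graph on 2–5 s: (12 − -8)/(5 − 2) = 20/3 m/s².

20/3 m/s²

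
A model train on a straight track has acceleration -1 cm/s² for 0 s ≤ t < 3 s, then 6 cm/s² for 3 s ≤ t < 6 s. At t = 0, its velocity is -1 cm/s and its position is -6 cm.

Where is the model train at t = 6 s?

1.5 cm

On each constant-a segment, Δv = aΔt and Δx = v₀Δt + ½aΔt²; chain segment to segment.
0–3 s: v starts -1 cm/s; Δx = -1·3 + ½·-1·3² = -7.5 cm; v ends -4 cm/s.
3–6 s: v starts -4 cm/s; Δx = -4·3 + ½·6·3² = 15 cm; v ends 14 cm/s.
x(6) = -6 + Σ Δx = 1.5 cm.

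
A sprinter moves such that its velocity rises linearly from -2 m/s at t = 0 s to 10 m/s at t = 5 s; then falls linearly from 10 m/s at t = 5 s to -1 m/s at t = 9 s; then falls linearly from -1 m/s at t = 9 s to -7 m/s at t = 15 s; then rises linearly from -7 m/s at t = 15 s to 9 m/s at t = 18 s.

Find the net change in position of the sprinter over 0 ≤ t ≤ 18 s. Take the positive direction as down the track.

Displacement is the signed area under the v-t curve.
0–5 s: ½(-2 + 10)(5) = 20 m
5–9 s: ½(10 + -1)(4) = 18 m
9–15 s: ½(-1 + -7)(6) = -24 m
15–18 s: ½(-7 + 9)(3) = 3 m
Net displacement = 17 m

17 m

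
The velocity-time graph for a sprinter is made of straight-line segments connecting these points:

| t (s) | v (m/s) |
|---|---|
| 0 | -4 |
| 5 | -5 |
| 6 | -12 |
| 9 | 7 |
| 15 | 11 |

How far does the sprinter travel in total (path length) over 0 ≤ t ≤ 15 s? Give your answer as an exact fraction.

Distance (not displacement) is the total path length: add the absolute areas under v-t.
0–5 s: |½(-4 + -5)(5)| = 22.5 m
5–6 s: |½(-5 + -12)(1)| = 8.5 m
6–9 s: v = 0 at t = 150/19 s; triangle areas 216/19 + 147/38 = 579/38 m
9–15 s: |½(7 + 11)(6)| = 54 m
Total distance = 3809/38 m

3809/38 m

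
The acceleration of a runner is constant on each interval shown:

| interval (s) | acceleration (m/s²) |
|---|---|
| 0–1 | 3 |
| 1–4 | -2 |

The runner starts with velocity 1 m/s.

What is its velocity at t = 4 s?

Δv equals the area under the a-t graph; then v = v₀ + Δv.
0–1 s: 3 × 1 = 3 m/s
1–4 s: -2 × 3 = -6 m/s
Δv = -3 m/s, so v(4) = 1 + (-3) = -2 m/s.

-2 m/s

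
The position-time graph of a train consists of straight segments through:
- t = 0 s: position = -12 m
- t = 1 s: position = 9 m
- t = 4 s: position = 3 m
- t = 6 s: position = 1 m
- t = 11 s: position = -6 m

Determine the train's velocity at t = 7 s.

-1.4 m/s

Velocity is the slope of the x-t graph on 6–11 s: (-6 − 1)/(11 − 6) = -1.4 m/s.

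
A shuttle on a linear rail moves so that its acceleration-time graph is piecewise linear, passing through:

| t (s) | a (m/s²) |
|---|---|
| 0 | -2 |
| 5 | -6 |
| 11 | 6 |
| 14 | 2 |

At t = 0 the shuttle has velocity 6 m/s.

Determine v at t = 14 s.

Δv equals the area under the a-t graph; then v = v₀ + Δv.
0–5 s: ½(-2 + -6)(5) = -20 m/s
5–11 s: ½(-6 + 6)(6) = 0 m/s
11–14 s: ½(6 + 2)(3) = 12 m/s
Δv = -8 m/s, so v(14) = 6 + (-8) = -2 m/s.

-2 m/s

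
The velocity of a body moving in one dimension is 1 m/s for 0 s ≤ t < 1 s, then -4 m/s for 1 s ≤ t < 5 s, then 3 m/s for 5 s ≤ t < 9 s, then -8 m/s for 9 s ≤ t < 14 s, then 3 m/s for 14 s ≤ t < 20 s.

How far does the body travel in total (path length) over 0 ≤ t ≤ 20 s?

87 m

Total distance travelled is ∫|v| dt — sum the magnitudes of each area piece.
0–1 s: |1| × 1 = 1 m
1–5 s: |-4| × 4 = 16 m
5–9 s: |3| × 4 = 12 m
9–14 s: |-8| × 5 = 40 m
14–20 s: |3| × 6 = 18 m
Total distance = 87 m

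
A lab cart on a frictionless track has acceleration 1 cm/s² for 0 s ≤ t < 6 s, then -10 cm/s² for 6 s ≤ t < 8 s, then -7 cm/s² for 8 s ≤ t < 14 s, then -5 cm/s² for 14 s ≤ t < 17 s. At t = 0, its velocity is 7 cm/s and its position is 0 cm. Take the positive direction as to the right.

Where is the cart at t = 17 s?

-271.5 cm

On each constant-a segment, Δv = aΔt and Δx = v₀Δt + ½aΔt²; chain segment to segment.
0–6 s: v starts 7 cm/s; Δx = 7·6 + ½·1·6² = 60 cm; v ends 13 cm/s.
6–8 s: v starts 13 cm/s; Δx = 13·2 + ½·-10·2² = 6 cm; v ends -7 cm/s.
8–14 s: v starts -7 cm/s; Δx = -7·6 + ½·-7·6² = -168 cm; v ends -49 cm/s.
14–17 s: v starts -49 cm/s; Δx = -49·3 + ½·-5·3² = -169.5 cm; v ends -64 cm/s.
x(17) = 0 + Σ Δx = -271.5 cm.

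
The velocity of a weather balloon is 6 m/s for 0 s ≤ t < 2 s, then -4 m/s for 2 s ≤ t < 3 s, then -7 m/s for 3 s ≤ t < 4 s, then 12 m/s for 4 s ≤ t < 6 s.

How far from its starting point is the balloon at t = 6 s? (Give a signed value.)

Net displacement equals the area under the velocity-time graph (areas below the axis count negative).
0–2 s: 6 × 2 = 12 m
2–3 s: -4 × 1 = -4 m
3–4 s: -7 × 1 = -7 m
4–6 s: 12 × 2 = 24 m
Net displacement = 25 m

25 m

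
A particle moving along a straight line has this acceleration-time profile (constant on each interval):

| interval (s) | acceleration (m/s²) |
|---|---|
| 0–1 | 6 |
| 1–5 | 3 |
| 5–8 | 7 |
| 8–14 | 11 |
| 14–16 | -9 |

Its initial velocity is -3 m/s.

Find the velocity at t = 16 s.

84 m/s

Δv equals the area under the a-t graph; then v = v₀ + Δv.
0–1 s: 6 × 1 = 6 m/s
1–5 s: 3 × 4 = 12 m/s
5–8 s: 7 × 3 = 21 m/s
8–14 s: 11 × 6 = 66 m/s
14–16 s: -9 × 2 = -18 m/s
Δv = 87 m/s, so v(16) = -3 + (87) = 84 m/s.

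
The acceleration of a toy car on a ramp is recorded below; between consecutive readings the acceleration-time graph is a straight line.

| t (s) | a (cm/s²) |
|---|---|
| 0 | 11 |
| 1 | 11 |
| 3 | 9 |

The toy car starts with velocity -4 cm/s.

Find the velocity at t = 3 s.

Δv equals the area under the a-t graph; then v = v₀ + Δv.
0–1 s: 11 × 1 = 11 cm/s
1–3 s: ½(11 + 9)(2) = 20 cm/s
Δv = 31 cm/s, so v(3) = -4 + (31) = 27 cm/s.

27 cm/s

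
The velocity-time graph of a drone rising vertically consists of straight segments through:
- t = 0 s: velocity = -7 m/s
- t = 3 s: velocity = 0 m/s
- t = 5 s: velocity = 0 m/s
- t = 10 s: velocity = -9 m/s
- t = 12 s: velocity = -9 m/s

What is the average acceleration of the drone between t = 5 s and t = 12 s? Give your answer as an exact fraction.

-9/7 m/s²

Average acceleration = Δv/Δt = (-9 − 0)/(12 − 5) = -9/7 m/s².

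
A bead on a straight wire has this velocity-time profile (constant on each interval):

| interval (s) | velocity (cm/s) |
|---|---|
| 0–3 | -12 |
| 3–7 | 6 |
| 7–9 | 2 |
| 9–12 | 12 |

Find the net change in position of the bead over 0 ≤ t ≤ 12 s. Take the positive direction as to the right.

Net displacement equals the area under the velocity-time graph (areas below the axis count negative).
0–3 s: -12 × 3 = -36 cm
3–7 s: 6 × 4 = 24 cm
7–9 s: 2 × 2 = 4 cm
9–12 s: 12 × 3 = 36 cm
Net displacement = 28 cm

28 cm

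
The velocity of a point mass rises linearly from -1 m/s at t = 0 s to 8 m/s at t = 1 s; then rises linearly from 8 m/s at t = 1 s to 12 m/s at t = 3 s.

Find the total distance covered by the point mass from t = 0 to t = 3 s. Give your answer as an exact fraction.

425/18 m

Distance (not displacement) is the total path length: add the absolute areas under v-t.
0–1 s: v = 0 at t = 1/9 s; triangle areas 1/18 + 32/9 = 65/18 m
1–3 s: |½(8 + 12)(2)| = 20 m
Total distance = 425/18 m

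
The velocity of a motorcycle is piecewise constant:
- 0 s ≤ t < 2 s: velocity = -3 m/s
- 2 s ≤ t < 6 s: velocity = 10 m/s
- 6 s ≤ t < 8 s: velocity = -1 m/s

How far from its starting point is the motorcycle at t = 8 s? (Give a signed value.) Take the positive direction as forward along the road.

32 m

Displacement is the signed area under the v-t curve.
0–2 s: -3 × 2 = -6 m
2–6 s: 10 × 4 = 40 m
6–8 s: -1 × 2 = -2 m
Net displacement = 32 m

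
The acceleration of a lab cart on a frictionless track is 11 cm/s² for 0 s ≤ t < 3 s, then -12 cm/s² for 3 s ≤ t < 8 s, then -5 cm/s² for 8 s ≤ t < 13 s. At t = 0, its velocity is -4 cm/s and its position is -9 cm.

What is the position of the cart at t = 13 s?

-194 cm

On each constant-a segment, Δv = aΔt and Δx = v₀Δt + ½aΔt²; chain segment to segment.
0–3 s: v starts -4 cm/s; Δx = -4·3 + ½·11·3² = 37.5 cm; v ends 29 cm/s.
3–8 s: v starts 29 cm/s; Δx = 29·5 + ½·-12·5² = -5 cm; v ends -31 cm/s.
8–13 s: v starts -31 cm/s; Δx = -31·5 + ½·-5·5² = -217.5 cm; v ends -56 cm/s.
x(13) = -9 + Σ Δx = -194 cm.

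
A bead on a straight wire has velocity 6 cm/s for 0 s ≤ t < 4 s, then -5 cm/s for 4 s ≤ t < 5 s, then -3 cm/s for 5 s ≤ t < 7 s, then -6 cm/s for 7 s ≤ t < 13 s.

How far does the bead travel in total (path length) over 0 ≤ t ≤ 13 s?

71 cm

Distance (not displacement) is the total path length: add the absolute areas under v-t.
0–4 s: |6| × 4 = 24 cm
4–5 s: |-5| × 1 = 5 cm
5–7 s: |-3| × 2 = 6 cm
7–13 s: |-6| × 6 = 36 cm
Total distance = 71 cm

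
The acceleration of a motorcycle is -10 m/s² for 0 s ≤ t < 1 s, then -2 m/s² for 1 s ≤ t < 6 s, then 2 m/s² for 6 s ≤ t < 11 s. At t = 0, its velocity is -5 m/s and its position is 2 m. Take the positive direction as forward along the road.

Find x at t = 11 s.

On each constant-a segment, Δv = aΔt and Δx = v₀Δt + ½aΔt²; chain segment to segment.
0–1 s: v starts -5 m/s; Δx = -5·1 + ½·-10·1² = -10 m; v ends -15 m/s.
1–6 s: v starts -15 m/s; Δx = -15·5 + ½·-2·5² = -100 m; v ends -25 m/s.
6–11 s: v starts -25 m/s; Δx = -25·5 + ½·2·5² = -100 m; v ends -15 m/s.
x(11) = 2 + Σ Δx = -208 m.

-208 m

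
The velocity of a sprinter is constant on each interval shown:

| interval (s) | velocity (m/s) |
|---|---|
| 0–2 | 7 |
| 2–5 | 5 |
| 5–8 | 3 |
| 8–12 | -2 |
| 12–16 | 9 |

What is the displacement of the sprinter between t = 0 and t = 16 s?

Net displacement equals the area under the velocity-time graph (areas below the axis count negative).
0–2 s: 7 × 2 = 14 m
2–5 s: 5 × 3 = 15 m
5–8 s: 3 × 3 = 9 m
8–12 s: -2 × 4 = -8 m
12–16 s: 9 × 4 = 36 m
Net displacement = 66 m

66 m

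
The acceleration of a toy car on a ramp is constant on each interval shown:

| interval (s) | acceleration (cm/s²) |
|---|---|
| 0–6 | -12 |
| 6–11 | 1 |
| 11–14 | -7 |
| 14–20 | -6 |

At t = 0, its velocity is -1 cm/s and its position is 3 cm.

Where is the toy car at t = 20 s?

-1449 cm

On each constant-a segment, Δv = aΔt and Δx = v₀Δt + ½aΔt²; chain segment to segment.
0–6 s: v starts -1 cm/s; Δx = -1·6 + ½·-12·6² = -222 cm; v ends -73 cm/s.
6–11 s: v starts -73 cm/s; Δx = -73·5 + ½·1·5² = -352.5 cm; v ends -68 cm/s.
11–14 s: v starts -68 cm/s; Δx = -68·3 + ½·-7·3² = -235.5 cm; v ends -89 cm/s.
14–20 s: v starts -89 cm/s; Δx = -89·6 + ½·-6·6² = -642 cm; v ends -125 cm/s.
x(20) = 3 + Σ Δx = -1449 cm.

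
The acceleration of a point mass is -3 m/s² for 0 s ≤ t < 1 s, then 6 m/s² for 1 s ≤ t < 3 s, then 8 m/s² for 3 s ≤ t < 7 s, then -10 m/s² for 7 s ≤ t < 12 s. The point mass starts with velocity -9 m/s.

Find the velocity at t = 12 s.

Δv equals the area under the a-t graph; then v = v₀ + Δv.
0–1 s: -3 × 1 = -3 m/s
1–3 s: 6 × 2 = 12 m/s
3–7 s: 8 × 4 = 32 m/s
7–12 s: -10 × 5 = -50 m/s
Δv = -9 m/s, so v(12) = -9 + (-9) = -18 m/s.

-18 m/s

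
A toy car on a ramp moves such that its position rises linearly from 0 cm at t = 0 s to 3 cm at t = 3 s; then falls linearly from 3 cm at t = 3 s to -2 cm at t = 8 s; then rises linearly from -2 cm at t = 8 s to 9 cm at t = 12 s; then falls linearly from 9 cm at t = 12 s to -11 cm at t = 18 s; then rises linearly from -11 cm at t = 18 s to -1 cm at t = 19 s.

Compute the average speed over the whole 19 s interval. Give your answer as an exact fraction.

Average speed = (total path length)/(elapsed time); on a piecewise-linear x-t graph the path length is Σ|Δx|.
0–3 s: |Δx| = |3 − 0| = 3 cm
3–8 s: |Δx| = |-2 − 3| = 5 cm
8–12 s: |Δx| = |9 − -2| = 11 cm
12–18 s: |Δx| = |-11 − 9| = 20 cm
18–19 s: |Δx| = |-1 − -11| = 10 cm
Total path = 49 cm; average speed = 49/19 = 49/19 cm/s.

49/19 cm/s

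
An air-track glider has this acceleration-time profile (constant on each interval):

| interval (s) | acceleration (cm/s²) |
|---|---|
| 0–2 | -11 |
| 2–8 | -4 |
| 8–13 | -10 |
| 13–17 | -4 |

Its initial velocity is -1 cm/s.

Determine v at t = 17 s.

-113 cm/s

Δv equals the area under the a-t graph; then v = v₀ + Δv.
0–2 s: -11 × 2 = -22 cm/s
2–8 s: -4 × 6 = -24 cm/s
8–13 s: -10 × 5 = -50 cm/s
13–17 s: -4 × 4 = -16 cm/s
Δv = -112 cm/s, so v(17) = -1 + (-112) = -113 cm/s.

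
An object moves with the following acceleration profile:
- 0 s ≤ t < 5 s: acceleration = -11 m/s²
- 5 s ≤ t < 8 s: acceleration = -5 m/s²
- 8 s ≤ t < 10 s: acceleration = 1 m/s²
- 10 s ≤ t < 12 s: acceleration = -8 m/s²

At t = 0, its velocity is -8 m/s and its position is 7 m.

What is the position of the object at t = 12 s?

-704 m

On each constant-a segment, Δv = aΔt and Δx = v₀Δt + ½aΔt²; chain segment to segment.
0–5 s: v starts -8 m/s; Δx = -8·5 + ½·-11·5² = -177.5 m; v ends -63 m/s.
5–8 s: v starts -63 m/s; Δx = -63·3 + ½·-5·3² = -211.5 m; v ends -78 m/s.
8–10 s: v starts -78 m/s; Δx = -78·2 + ½·1·2² = -154 m; v ends -76 m/s.
10–12 s: v starts -76 m/s; Δx = -76·2 + ½·-8·2² = -168 m; v ends -92 m/s.
x(12) = 7 + Σ Δx = -704 m.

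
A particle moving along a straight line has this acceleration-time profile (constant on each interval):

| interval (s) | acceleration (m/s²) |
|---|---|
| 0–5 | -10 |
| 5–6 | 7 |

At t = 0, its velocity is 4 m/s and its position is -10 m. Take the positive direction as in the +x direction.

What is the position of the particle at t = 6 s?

-157.5 m

On each constant-a segment, Δv = aΔt and Δx = v₀Δt + ½aΔt²; chain segment to segment.
0–5 s: v starts 4 m/s; Δx = 4·5 + ½·-10·5² = -105 m; v ends -46 m/s.
5–6 s: v starts -46 m/s; Δx = -46·1 + ½·7·1² = -42.5 m; v ends -39 m/s.
x(6) = -10 + Σ Δx = -157.5 m.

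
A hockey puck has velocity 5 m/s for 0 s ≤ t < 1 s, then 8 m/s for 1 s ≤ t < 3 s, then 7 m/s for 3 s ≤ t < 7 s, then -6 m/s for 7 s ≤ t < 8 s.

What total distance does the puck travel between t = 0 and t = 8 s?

55 m

Distance (not displacement) is the total path length: add the absolute areas under v-t.
0–1 s: |5| × 1 = 5 m
1–3 s: |8| × 2 = 16 m
3–7 s: |7| × 4 = 28 m
7–8 s: |-6| × 1 = 6 m
Total distance = 55 m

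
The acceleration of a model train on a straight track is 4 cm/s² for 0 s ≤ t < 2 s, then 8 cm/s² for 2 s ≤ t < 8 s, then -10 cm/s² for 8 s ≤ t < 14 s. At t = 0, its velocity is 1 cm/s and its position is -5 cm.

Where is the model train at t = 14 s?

On each constant-a segment, Δv = aΔt and Δx = v₀Δt + ½aΔt²; chain segment to segment.
0–2 s: v starts 1 cm/s; Δx = 1·2 + ½·4·2² = 10 cm; v ends 9 cm/s.
2–8 s: v starts 9 cm/s; Δx = 9·6 + ½·8·6² = 198 cm; v ends 57 cm/s.
8–14 s: v starts 57 cm/s; Δx = 57·6 + ½·-10·6² = 162 cm; v ends -3 cm/s.
x(14) = -5 + Σ Δx = 365 cm.

365 cm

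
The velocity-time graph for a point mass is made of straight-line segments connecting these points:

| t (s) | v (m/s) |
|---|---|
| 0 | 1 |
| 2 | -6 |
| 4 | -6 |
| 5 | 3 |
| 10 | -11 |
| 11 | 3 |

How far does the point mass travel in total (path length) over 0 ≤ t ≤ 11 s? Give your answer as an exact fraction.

667/14 m

Distance (not displacement) is the total path length: add the absolute areas under v-t.
0–2 s: v = 0 at t = 2/7 s; triangle areas 1/7 + 36/7 = 37/7 m
2–4 s: |-6| × 2 = 12 m
4–5 s: v = 0 at t = 14/3 s; triangle areas 2 + 0.5 = 2.5 m
5–10 s: v = 0 at t = 85/14 s; triangle areas 45/28 + 605/28 = 325/14 m
10–11 s: v = 0 at t = 151/14 s; triangle areas 121/28 + 9/28 = 65/14 m
Total distance = 667/14 m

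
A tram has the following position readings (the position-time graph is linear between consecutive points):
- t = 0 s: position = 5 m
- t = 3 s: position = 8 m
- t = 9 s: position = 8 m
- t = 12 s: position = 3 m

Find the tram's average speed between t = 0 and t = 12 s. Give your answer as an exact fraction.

Average speed = (total path length)/(elapsed time); on a piecewise-linear x-t graph the path length is Σ|Δx|.
0–3 s: |Δx| = |8 − 5| = 3 m
3–9 s: |Δx| = |8 − 8| = 0 m
9–12 s: |Δx| = |3 − 8| = 5 m
Total path = 8 m; average speed = 8/12 = 2/3 m/s.

2/3 m/s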